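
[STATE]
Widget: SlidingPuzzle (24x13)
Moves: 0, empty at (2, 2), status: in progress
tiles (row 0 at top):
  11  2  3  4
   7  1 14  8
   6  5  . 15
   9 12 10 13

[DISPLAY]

┌────┬────┬────┬────┐   
│ 11 │  2 │  3 │  4 │   
├────┼────┼────┼────┤   
│  7 │  1 │ 14 │  8 │   
├────┼────┼────┼────┤   
│  6 │  5 │    │ 15 │   
├────┼────┼────┼────┤   
│  9 │ 12 │ 10 │ 13 │   
└────┴────┴────┴────┘   
Moves: 0                
                        
                        
                        


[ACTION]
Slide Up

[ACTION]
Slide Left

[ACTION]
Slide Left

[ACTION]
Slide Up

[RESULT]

┌────┬────┬────┬────┐   
│ 11 │  2 │  3 │  4 │   
├────┼────┼────┼────┤   
│  7 │  1 │ 14 │  8 │   
├────┼────┼────┼────┤   
│  6 │  5 │ 10 │ 15 │   
├────┼────┼────┼────┤   
│  9 │ 12 │ 13 │    │   
└────┴────┴────┴────┘   
Moves: 2                
                        
                        
                        


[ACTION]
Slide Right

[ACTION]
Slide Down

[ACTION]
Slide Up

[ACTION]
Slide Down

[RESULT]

┌────┬────┬────┬────┐   
│ 11 │  2 │  3 │  4 │   
├────┼────┼────┼────┤   
│  7 │  1 │ 14 │  8 │   
├────┼────┼────┼────┤   
│  6 │  5 │    │ 15 │   
├────┼────┼────┼────┤   
│  9 │ 12 │ 10 │ 13 │   
└────┴────┴────┴────┘   
Moves: 6                
                        
                        
                        


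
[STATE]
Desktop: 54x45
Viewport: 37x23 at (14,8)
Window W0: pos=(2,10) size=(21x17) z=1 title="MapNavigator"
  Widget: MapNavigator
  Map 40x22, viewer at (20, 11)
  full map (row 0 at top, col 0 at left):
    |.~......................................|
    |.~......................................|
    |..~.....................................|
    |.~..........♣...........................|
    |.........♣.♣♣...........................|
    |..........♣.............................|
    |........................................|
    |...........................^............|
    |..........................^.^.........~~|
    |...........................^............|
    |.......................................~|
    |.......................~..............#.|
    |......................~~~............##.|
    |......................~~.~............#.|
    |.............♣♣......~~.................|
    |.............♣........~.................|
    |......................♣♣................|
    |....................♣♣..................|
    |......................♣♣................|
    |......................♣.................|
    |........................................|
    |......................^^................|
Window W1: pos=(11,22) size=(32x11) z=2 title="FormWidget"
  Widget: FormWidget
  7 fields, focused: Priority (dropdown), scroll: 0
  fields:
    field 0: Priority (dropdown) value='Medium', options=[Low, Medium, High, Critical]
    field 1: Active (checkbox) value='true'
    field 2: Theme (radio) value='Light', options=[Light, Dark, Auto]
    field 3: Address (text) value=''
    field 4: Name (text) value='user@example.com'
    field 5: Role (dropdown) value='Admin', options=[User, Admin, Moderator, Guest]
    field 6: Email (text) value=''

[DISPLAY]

                                     
                                     
━━━━━━━━┓                            
or      ┃                            
────────┨                            
........┃                            
........┃                            
.....^..┃                            
....^.^.┃                            
.....^..┃                            
........┃                            
.~......┃                            
~~~.....┃                            
~~.~....┃                            
━━━━━━━━━━━━━━━━━━━━━━━━━━━━┓        
ormWidget                   ┃        
────────────────────────────┨        
Priority:   [Medium       ▼]┃        
Active:     [x]             ┃        
Theme:      (●) Light  ( ) D┃        
Address:    [              ]┃        
Name:       [user@example.c]┃        
Role:       [Admin        ▼]┃        


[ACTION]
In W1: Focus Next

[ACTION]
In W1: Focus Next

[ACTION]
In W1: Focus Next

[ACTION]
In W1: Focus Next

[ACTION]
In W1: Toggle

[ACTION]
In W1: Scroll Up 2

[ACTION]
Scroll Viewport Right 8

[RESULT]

                                     
                                     
━━━━━┓                               
     ┃                               
─────┨                               
.....┃                               
.....┃                               
..^..┃                               
.^.^.┃                               
..^..┃                               
.....┃                               
.....┃                               
.....┃                               
~....┃                               
━━━━━━━━━━━━━━━━━━━━━━━━━┓           
Widget                   ┃           
─────────────────────────┨           
ority:   [Medium       ▼]┃           
ive:     [x]             ┃           
me:      (●) Light  ( ) D┃           
ress:    [              ]┃           
e:       [user@example.c]┃           
e:       [Admin        ▼]┃           


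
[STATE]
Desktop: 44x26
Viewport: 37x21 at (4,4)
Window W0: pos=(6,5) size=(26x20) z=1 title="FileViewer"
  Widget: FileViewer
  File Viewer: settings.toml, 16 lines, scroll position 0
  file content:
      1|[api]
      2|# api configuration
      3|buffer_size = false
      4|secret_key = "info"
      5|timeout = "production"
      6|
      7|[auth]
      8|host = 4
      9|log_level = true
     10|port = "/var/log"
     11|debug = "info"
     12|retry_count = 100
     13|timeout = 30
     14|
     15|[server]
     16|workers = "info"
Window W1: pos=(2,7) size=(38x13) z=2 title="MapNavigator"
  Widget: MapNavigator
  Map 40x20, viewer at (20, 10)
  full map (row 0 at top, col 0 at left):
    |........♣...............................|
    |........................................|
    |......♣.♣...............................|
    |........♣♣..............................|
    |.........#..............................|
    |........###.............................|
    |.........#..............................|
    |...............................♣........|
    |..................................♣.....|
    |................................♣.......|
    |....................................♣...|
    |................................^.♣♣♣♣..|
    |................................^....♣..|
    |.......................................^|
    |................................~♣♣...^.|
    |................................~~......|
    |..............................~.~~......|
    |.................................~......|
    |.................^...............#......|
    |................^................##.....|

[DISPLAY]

                                     
  ┏━━━━━━━━━━━━━━━━━━━━━━━━┓         
  ┃ FileViewer             ┃         
━━━━━━━━━━━━━━━━━━━━━━━━━━━━━━━━━━━┓ 
MapNavigator                       ┃ 
───────────────────────────────────┨ 
......#............................┃ 
............................♣......┃ 
...............................♣...┃ 
.............................♣.....┃ 
.................@...............♣.┃ 
.............................^.♣♣♣♣┃ 
.............................^....♣┃ 
...................................┃ 
.............................~♣♣...┃ 
━━━━━━━━━━━━━━━━━━━━━━━━━━━━━━━━━━━┛ 
  ┃timeout = 30           ░┃         
  ┃                       ░┃         
  ┃[server]               ░┃         
  ┃workers = "info"       ▼┃         
  ┗━━━━━━━━━━━━━━━━━━━━━━━━┛         


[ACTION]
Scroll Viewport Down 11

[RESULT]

  ┏━━━━━━━━━━━━━━━━━━━━━━━━┓         
  ┃ FileViewer             ┃         
━━━━━━━━━━━━━━━━━━━━━━━━━━━━━━━━━━━┓ 
MapNavigator                       ┃ 
───────────────────────────────────┨ 
......#............................┃ 
............................♣......┃ 
...............................♣...┃ 
.............................♣.....┃ 
.................@...............♣.┃ 
.............................^.♣♣♣♣┃ 
.............................^....♣┃ 
...................................┃ 
.............................~♣♣...┃ 
━━━━━━━━━━━━━━━━━━━━━━━━━━━━━━━━━━━┛ 
  ┃timeout = 30           ░┃         
  ┃                       ░┃         
  ┃[server]               ░┃         
  ┃workers = "info"       ▼┃         
  ┗━━━━━━━━━━━━━━━━━━━━━━━━┛         
                                     


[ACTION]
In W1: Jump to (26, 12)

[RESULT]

  ┏━━━━━━━━━━━━━━━━━━━━━━━━┓         
  ┃ FileViewer             ┃         
━━━━━━━━━━━━━━━━━━━━━━━━━━━━━━━━━━━┓ 
MapNavigator                       ┃ 
───────────────────────────────────┨ 
.........................♣.....    ┃ 
.......................♣.......    ┃ 
...........................♣...    ┃ 
.......................^.♣♣♣♣..    ┃ 
.................@.....^....♣..    ┃ 
..............................^    ┃ 
.......................~♣♣...^.    ┃ 
.......................~~......    ┃ 
.....................~.~~......    ┃ 
━━━━━━━━━━━━━━━━━━━━━━━━━━━━━━━━━━━┛ 
  ┃timeout = 30           ░┃         
  ┃                       ░┃         
  ┃[server]               ░┃         
  ┃workers = "info"       ▼┃         
  ┗━━━━━━━━━━━━━━━━━━━━━━━━┛         
                                     


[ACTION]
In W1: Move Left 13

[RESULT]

  ┏━━━━━━━━━━━━━━━━━━━━━━━━┓         
  ┃ FileViewer             ┃         
━━━━━━━━━━━━━━━━━━━━━━━━━━━━━━━━━━━┓ 
MapNavigator                       ┃ 
───────────────────────────────────┨ 
    ...............................┃ 
    ...............................┃ 
    ...............................┃ 
    ...............................┃ 
    .............@.................┃ 
    ...............................┃ 
    ...............................┃ 
    ...............................┃ 
    ..............................~┃ 
━━━━━━━━━━━━━━━━━━━━━━━━━━━━━━━━━━━┛ 
  ┃timeout = 30           ░┃         
  ┃                       ░┃         
  ┃[server]               ░┃         
  ┃workers = "info"       ▼┃         
  ┗━━━━━━━━━━━━━━━━━━━━━━━━┛         
                                     


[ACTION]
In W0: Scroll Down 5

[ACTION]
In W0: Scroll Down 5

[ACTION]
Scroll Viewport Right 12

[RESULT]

━━━━━━━━━━━━━━━━━━━━━━━━┓            
 FileViewer             ┃            
━━━━━━━━━━━━━━━━━━━━━━━━━━━━━━━━┓    
Navigator                       ┃    
────────────────────────────────┨    
 ...............................┃    
 ...............................┃    
 ...............................┃    
 ...............................┃    
 .............@.................┃    
 ...............................┃    
 ...............................┃    
 ...............................┃    
 ..............................~┃    
━━━━━━━━━━━━━━━━━━━━━━━━━━━━━━━━┛    
timeout = 30           ░┃            
                       ░┃            
[server]               ░┃            
workers = "info"       ▼┃            
━━━━━━━━━━━━━━━━━━━━━━━━┛            
                                     


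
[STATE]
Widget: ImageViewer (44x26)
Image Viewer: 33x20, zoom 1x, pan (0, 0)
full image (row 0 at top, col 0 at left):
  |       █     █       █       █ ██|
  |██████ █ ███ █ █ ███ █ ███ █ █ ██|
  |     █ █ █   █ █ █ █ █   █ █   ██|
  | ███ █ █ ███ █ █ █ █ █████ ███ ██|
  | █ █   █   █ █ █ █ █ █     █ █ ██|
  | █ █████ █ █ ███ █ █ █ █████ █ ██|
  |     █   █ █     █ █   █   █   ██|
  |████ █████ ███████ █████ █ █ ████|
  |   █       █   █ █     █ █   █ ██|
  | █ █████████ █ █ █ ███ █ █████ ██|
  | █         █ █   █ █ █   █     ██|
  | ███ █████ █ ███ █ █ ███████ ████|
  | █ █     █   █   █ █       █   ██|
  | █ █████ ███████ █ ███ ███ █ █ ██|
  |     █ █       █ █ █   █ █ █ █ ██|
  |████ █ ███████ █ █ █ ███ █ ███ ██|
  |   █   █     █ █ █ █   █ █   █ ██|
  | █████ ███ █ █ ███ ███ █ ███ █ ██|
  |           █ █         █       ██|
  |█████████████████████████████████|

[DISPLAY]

       █     █       █       █ ██           
██████ █ ███ █ █ ███ █ ███ █ █ ██           
     █ █ █   █ █ █ █ █   █ █   ██           
 ███ █ █ ███ █ █ █ █ █████ ███ ██           
 █ █   █   █ █ █ █ █ █     █ █ ██           
 █ █████ █ █ ███ █ █ █ █████ █ ██           
     █   █ █     █ █   █   █   ██           
████ █████ ███████ █████ █ █ ████           
   █       █   █ █     █ █   █ ██           
 █ █████████ █ █ █ ███ █ █████ ██           
 █         █ █   █ █ █   █     ██           
 ███ █████ █ ███ █ █ ███████ ████           
 █ █     █   █   █ █       █   ██           
 █ █████ ███████ █ ███ ███ █ █ ██           
     █ █       █ █ █   █ █ █ █ ██           
████ █ ███████ █ █ █ ███ █ ███ ██           
   █   █     █ █ █ █   █ █   █ ██           
 █████ ███ █ █ ███ ███ █ ███ █ ██           
           █ █         █       ██           
█████████████████████████████████           
                                            
                                            
                                            
                                            
                                            
                                            


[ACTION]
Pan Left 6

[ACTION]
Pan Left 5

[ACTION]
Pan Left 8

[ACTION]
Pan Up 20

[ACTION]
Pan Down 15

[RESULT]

████ █ ███████ █ █ █ ███ █ ███ ██           
   █   █     █ █ █ █   █ █   █ ██           
 █████ ███ █ █ ███ ███ █ ███ █ ██           
           █ █         █       ██           
█████████████████████████████████           
                                            
                                            
                                            
                                            
                                            
                                            
                                            
                                            
                                            
                                            
                                            
                                            
                                            
                                            
                                            
                                            
                                            
                                            
                                            
                                            
                                            


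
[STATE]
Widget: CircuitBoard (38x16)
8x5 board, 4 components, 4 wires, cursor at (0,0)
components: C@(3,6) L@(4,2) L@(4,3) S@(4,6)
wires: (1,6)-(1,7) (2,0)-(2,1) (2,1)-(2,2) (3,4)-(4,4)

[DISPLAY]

   0 1 2 3 4 5 6 7                    
0  [.]                                
                                      
1                           · ─ ·     
                                      
2   · ─ · ─ ·                         
                                      
3                   ·       C         
                    │                 
4           L   L   ·       S         
Cursor: (0,0)                         
                                      
                                      
                                      
                                      
                                      


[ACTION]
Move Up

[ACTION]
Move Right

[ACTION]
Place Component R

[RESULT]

   0 1 2 3 4 5 6 7                    
0      [R]                            
                                      
1                           · ─ ·     
                                      
2   · ─ · ─ ·                         
                                      
3                   ·       C         
                    │                 
4           L   L   ·       S         
Cursor: (0,1)                         
                                      
                                      
                                      
                                      
                                      


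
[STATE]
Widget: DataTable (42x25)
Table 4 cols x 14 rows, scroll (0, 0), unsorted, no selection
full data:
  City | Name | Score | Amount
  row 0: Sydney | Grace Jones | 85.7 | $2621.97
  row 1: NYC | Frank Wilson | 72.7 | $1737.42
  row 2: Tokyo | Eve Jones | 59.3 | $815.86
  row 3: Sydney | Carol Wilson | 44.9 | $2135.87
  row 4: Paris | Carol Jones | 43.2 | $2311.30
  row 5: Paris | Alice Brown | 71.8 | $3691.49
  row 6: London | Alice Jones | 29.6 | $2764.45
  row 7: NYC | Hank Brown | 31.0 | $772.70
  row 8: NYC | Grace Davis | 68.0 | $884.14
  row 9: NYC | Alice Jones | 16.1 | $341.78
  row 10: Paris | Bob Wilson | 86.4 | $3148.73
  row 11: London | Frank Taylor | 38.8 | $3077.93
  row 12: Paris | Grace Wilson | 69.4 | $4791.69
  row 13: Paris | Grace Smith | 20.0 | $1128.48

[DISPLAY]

City  │Name        │Score│Amount          
──────┼────────────┼─────┼────────        
Sydney│Grace Jones │85.7 │$2621.97        
NYC   │Frank Wilson│72.7 │$1737.42        
Tokyo │Eve Jones   │59.3 │$815.86         
Sydney│Carol Wilson│44.9 │$2135.87        
Paris │Carol Jones │43.2 │$2311.30        
Paris │Alice Brown │71.8 │$3691.49        
London│Alice Jones │29.6 │$2764.45        
NYC   │Hank Brown  │31.0 │$772.70         
NYC   │Grace Davis │68.0 │$884.14         
NYC   │Alice Jones │16.1 │$341.78         
Paris │Bob Wilson  │86.4 │$3148.73        
London│Frank Taylor│38.8 │$3077.93        
Paris │Grace Wilson│69.4 │$4791.69        
Paris │Grace Smith │20.0 │$1128.48        
                                          
                                          
                                          
                                          
                                          
                                          
                                          
                                          
                                          


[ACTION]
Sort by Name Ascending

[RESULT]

City  │Name       ▲│Score│Amount          
──────┼────────────┼─────┼────────        
Paris │Alice Brown │71.8 │$3691.49        
London│Alice Jones │29.6 │$2764.45        
NYC   │Alice Jones │16.1 │$341.78         
Paris │Bob Wilson  │86.4 │$3148.73        
Paris │Carol Jones │43.2 │$2311.30        
Sydney│Carol Wilson│44.9 │$2135.87        
Tokyo │Eve Jones   │59.3 │$815.86         
London│Frank Taylor│38.8 │$3077.93        
NYC   │Frank Wilson│72.7 │$1737.42        
NYC   │Grace Davis │68.0 │$884.14         
Sydney│Grace Jones │85.7 │$2621.97        
Paris │Grace Smith │20.0 │$1128.48        
Paris │Grace Wilson│69.4 │$4791.69        
NYC   │Hank Brown  │31.0 │$772.70         
                                          
                                          
                                          
                                          
                                          
                                          
                                          
                                          
                                          


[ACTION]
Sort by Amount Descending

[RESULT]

City  │Name        │Score│Amount ▼        
──────┼────────────┼─────┼────────        
Paris │Grace Wilson│69.4 │$4791.69        
Paris │Alice Brown │71.8 │$3691.49        
Paris │Bob Wilson  │86.4 │$3148.73        
London│Frank Taylor│38.8 │$3077.93        
London│Alice Jones │29.6 │$2764.45        
Sydney│Grace Jones │85.7 │$2621.97        
Paris │Carol Jones │43.2 │$2311.30        
Sydney│Carol Wilson│44.9 │$2135.87        
NYC   │Frank Wilson│72.7 │$1737.42        
Paris │Grace Smith │20.0 │$1128.48        
NYC   │Grace Davis │68.0 │$884.14         
Tokyo │Eve Jones   │59.3 │$815.86         
NYC   │Hank Brown  │31.0 │$772.70         
NYC   │Alice Jones │16.1 │$341.78         
                                          
                                          
                                          
                                          
                                          
                                          
                                          
                                          
                                          


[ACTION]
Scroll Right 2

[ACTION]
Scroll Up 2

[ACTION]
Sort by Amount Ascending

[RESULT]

City  │Name        │Score│Amount ▲        
──────┼────────────┼─────┼────────        
NYC   │Alice Jones │16.1 │$341.78         
NYC   │Hank Brown  │31.0 │$772.70         
Tokyo │Eve Jones   │59.3 │$815.86         
NYC   │Grace Davis │68.0 │$884.14         
Paris │Grace Smith │20.0 │$1128.48        
NYC   │Frank Wilson│72.7 │$1737.42        
Sydney│Carol Wilson│44.9 │$2135.87        
Paris │Carol Jones │43.2 │$2311.30        
Sydney│Grace Jones │85.7 │$2621.97        
London│Alice Jones │29.6 │$2764.45        
London│Frank Taylor│38.8 │$3077.93        
Paris │Bob Wilson  │86.4 │$3148.73        
Paris │Alice Brown │71.8 │$3691.49        
Paris │Grace Wilson│69.4 │$4791.69        
                                          
                                          
                                          
                                          
                                          
                                          
                                          
                                          
                                          


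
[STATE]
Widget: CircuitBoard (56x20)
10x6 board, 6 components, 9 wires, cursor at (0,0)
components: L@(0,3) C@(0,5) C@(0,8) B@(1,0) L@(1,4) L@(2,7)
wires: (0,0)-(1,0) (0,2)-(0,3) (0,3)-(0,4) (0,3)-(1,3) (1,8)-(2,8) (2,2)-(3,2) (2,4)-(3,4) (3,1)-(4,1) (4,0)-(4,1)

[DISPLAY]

   0 1 2 3 4 5 6 7 8 9                                  
0  [.]      · ─ L ─ ·   C           C                   
    │           │                                       
1   B           ·   L               ·                   
                                    │                   
2           ·       ·           L   ·                   
            │       │                                   
3       ·   ·       ·                                   
        │                                               
4   · ─ ·                                               
                                                        
5                                                       
Cursor: (0,0)                                           
                                                        
                                                        
                                                        
                                                        
                                                        
                                                        
                                                        


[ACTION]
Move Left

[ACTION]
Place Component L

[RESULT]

   0 1 2 3 4 5 6 7 8 9                                  
0  [L]      · ─ L ─ ·   C           C                   
    │           │                                       
1   B           ·   L               ·                   
                                    │                   
2           ·       ·           L   ·                   
            │       │                                   
3       ·   ·       ·                                   
        │                                               
4   · ─ ·                                               
                                                        
5                                                       
Cursor: (0,0)                                           
                                                        
                                                        
                                                        
                                                        
                                                        
                                                        
                                                        


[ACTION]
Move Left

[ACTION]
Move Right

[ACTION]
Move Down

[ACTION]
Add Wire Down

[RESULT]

   0 1 2 3 4 5 6 7 8 9                                  
0   L       · ─ L ─ ·   C           C                   
    │           │                                       
1   B  [.]      ·   L               ·                   
        │                           │                   
2       ·   ·       ·           L   ·                   
            │       │                                   
3       ·   ·       ·                                   
        │                                               
4   · ─ ·                                               
                                                        
5                                                       
Cursor: (1,1)                                           
                                                        
                                                        
                                                        
                                                        
                                                        
                                                        
                                                        


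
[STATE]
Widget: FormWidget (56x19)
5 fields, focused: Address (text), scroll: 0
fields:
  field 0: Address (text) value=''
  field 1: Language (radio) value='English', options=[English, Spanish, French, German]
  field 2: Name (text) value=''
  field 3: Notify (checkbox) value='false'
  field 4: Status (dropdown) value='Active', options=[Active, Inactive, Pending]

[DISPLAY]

> Address:    [                                        ]
  Language:   (●) English  ( ) Spanish  ( ) French  ( ) 
  Name:       [                                        ]
  Notify:     [ ]                                       
  Status:     [Active                                 ▼]
                                                        
                                                        
                                                        
                                                        
                                                        
                                                        
                                                        
                                                        
                                                        
                                                        
                                                        
                                                        
                                                        
                                                        


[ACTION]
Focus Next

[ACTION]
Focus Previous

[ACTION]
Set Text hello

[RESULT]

> Address:    [hello                                   ]
  Language:   (●) English  ( ) Spanish  ( ) French  ( ) 
  Name:       [                                        ]
  Notify:     [ ]                                       
  Status:     [Active                                 ▼]
                                                        
                                                        
                                                        
                                                        
                                                        
                                                        
                                                        
                                                        
                                                        
                                                        
                                                        
                                                        
                                                        
                                                        


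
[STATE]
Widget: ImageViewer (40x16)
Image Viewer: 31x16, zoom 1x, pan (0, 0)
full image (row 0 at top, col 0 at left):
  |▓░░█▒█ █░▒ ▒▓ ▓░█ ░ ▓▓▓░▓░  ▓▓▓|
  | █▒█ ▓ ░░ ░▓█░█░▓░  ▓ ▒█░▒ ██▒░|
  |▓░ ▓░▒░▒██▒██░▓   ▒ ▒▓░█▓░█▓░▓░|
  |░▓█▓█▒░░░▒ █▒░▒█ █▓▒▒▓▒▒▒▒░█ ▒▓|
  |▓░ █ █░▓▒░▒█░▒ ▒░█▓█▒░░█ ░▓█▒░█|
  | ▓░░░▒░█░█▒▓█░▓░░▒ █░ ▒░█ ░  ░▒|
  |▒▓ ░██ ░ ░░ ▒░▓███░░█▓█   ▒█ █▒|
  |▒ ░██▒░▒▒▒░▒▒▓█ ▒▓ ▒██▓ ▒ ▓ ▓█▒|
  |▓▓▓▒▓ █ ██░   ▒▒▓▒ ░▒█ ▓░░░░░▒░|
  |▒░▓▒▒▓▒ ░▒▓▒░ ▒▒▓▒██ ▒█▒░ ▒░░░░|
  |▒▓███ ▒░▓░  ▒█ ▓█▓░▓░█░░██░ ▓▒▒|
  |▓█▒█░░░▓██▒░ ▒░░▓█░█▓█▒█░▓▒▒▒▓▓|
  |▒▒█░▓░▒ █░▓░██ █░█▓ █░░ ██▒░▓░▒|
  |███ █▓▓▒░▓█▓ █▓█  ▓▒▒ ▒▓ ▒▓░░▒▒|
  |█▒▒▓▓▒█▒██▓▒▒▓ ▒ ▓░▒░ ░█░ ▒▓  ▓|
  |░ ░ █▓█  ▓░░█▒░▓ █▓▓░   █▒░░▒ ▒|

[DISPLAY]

▓░░█▒█ █░▒ ▒▓ ▓░█ ░ ▓▓▓░▓░  ▓▓▓         
 █▒█ ▓ ░░ ░▓█░█░▓░  ▓ ▒█░▒ ██▒░         
▓░ ▓░▒░▒██▒██░▓   ▒ ▒▓░█▓░█▓░▓░         
░▓█▓█▒░░░▒ █▒░▒█ █▓▒▒▓▒▒▒▒░█ ▒▓         
▓░ █ █░▓▒░▒█░▒ ▒░█▓█▒░░█ ░▓█▒░█         
 ▓░░░▒░█░█▒▓█░▓░░▒ █░ ▒░█ ░  ░▒         
▒▓ ░██ ░ ░░ ▒░▓███░░█▓█   ▒█ █▒         
▒ ░██▒░▒▒▒░▒▒▓█ ▒▓ ▒██▓ ▒ ▓ ▓█▒         
▓▓▓▒▓ █ ██░   ▒▒▓▒ ░▒█ ▓░░░░░▒░         
▒░▓▒▒▓▒ ░▒▓▒░ ▒▒▓▒██ ▒█▒░ ▒░░░░         
▒▓███ ▒░▓░  ▒█ ▓█▓░▓░█░░██░ ▓▒▒         
▓█▒█░░░▓██▒░ ▒░░▓█░█▓█▒█░▓▒▒▒▓▓         
▒▒█░▓░▒ █░▓░██ █░█▓ █░░ ██▒░▓░▒         
███ █▓▓▒░▓█▓ █▓█  ▓▒▒ ▒▓ ▒▓░░▒▒         
█▒▒▓▓▒█▒██▓▒▒▓ ▒ ▓░▒░ ░█░ ▒▓  ▓         
░ ░ █▓█  ▓░░█▒░▓ █▓▓░   █▒░░▒ ▒         


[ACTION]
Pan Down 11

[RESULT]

▓█▒█░░░▓██▒░ ▒░░▓█░█▓█▒█░▓▒▒▒▓▓         
▒▒█░▓░▒ █░▓░██ █░█▓ █░░ ██▒░▓░▒         
███ █▓▓▒░▓█▓ █▓█  ▓▒▒ ▒▓ ▒▓░░▒▒         
█▒▒▓▓▒█▒██▓▒▒▓ ▒ ▓░▒░ ░█░ ▒▓  ▓         
░ ░ █▓█  ▓░░█▒░▓ █▓▓░   █▒░░▒ ▒         
                                        
                                        
                                        
                                        
                                        
                                        
                                        
                                        
                                        
                                        
                                        


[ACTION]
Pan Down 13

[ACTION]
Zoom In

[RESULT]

▒▒▒▒██░░▓▓░░▒▒  ██░░▓▓░░████  ██░░██▓▓  
▒▒▒▒██░░▓▓░░▒▒  ██░░▓▓░░████  ██░░██▓▓  
██████  ██▓▓▓▓▒▒░░▓▓██▓▓  ██▓▓██    ▓▓▒▒
██████  ██▓▓▓▓▒▒░░▓▓██▓▓  ██▓▓██    ▓▓▒▒
██▒▒▒▒▓▓▓▓▒▒██▒▒████▓▓▒▒▒▒▓▓  ▒▒  ▓▓░░▒▒
██▒▒▒▒▓▓▓▓▒▒██▒▒████▓▓▒▒▒▒▓▓  ▒▒  ▓▓░░▒▒
░░  ░░  ██▓▓██    ▓▓░░░░██▒▒░░▓▓  ██▓▓▓▓
░░  ░░  ██▓▓██    ▓▓░░░░██▒▒░░▓▓  ██▓▓▓▓
                                        
                                        
                                        
                                        
                                        
                                        
                                        
                                        


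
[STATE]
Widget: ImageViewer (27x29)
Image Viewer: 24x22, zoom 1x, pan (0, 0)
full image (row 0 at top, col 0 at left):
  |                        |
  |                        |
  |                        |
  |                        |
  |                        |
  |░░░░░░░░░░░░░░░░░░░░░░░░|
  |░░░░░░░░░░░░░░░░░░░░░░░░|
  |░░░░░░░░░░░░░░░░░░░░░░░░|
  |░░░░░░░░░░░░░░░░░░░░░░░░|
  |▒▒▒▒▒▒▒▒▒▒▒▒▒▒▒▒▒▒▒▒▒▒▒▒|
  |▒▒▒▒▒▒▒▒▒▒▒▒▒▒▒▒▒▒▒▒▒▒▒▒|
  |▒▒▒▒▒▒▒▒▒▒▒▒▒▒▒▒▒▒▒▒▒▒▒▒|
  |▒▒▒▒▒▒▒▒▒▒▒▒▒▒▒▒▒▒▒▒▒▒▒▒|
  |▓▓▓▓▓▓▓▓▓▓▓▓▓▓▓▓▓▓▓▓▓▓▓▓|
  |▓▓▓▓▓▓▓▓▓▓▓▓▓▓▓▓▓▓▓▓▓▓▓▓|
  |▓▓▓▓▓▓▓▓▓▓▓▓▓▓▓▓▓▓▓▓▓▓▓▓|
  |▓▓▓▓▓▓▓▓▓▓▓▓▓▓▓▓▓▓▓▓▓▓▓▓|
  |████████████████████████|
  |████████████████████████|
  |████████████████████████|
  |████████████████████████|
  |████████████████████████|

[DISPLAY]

                           
                           
                           
                           
                           
░░░░░░░░░░░░░░░░░░░░░░░░   
░░░░░░░░░░░░░░░░░░░░░░░░   
░░░░░░░░░░░░░░░░░░░░░░░░   
░░░░░░░░░░░░░░░░░░░░░░░░   
▒▒▒▒▒▒▒▒▒▒▒▒▒▒▒▒▒▒▒▒▒▒▒▒   
▒▒▒▒▒▒▒▒▒▒▒▒▒▒▒▒▒▒▒▒▒▒▒▒   
▒▒▒▒▒▒▒▒▒▒▒▒▒▒▒▒▒▒▒▒▒▒▒▒   
▒▒▒▒▒▒▒▒▒▒▒▒▒▒▒▒▒▒▒▒▒▒▒▒   
▓▓▓▓▓▓▓▓▓▓▓▓▓▓▓▓▓▓▓▓▓▓▓▓   
▓▓▓▓▓▓▓▓▓▓▓▓▓▓▓▓▓▓▓▓▓▓▓▓   
▓▓▓▓▓▓▓▓▓▓▓▓▓▓▓▓▓▓▓▓▓▓▓▓   
▓▓▓▓▓▓▓▓▓▓▓▓▓▓▓▓▓▓▓▓▓▓▓▓   
████████████████████████   
████████████████████████   
████████████████████████   
████████████████████████   
████████████████████████   
                           
                           
                           
                           
                           
                           
                           


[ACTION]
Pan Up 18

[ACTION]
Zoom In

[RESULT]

                           
                           
                           
                           
                           
                           
                           
                           
                           
                           
░░░░░░░░░░░░░░░░░░░░░░░░░░░
░░░░░░░░░░░░░░░░░░░░░░░░░░░
░░░░░░░░░░░░░░░░░░░░░░░░░░░
░░░░░░░░░░░░░░░░░░░░░░░░░░░
░░░░░░░░░░░░░░░░░░░░░░░░░░░
░░░░░░░░░░░░░░░░░░░░░░░░░░░
░░░░░░░░░░░░░░░░░░░░░░░░░░░
░░░░░░░░░░░░░░░░░░░░░░░░░░░
▒▒▒▒▒▒▒▒▒▒▒▒▒▒▒▒▒▒▒▒▒▒▒▒▒▒▒
▒▒▒▒▒▒▒▒▒▒▒▒▒▒▒▒▒▒▒▒▒▒▒▒▒▒▒
▒▒▒▒▒▒▒▒▒▒▒▒▒▒▒▒▒▒▒▒▒▒▒▒▒▒▒
▒▒▒▒▒▒▒▒▒▒▒▒▒▒▒▒▒▒▒▒▒▒▒▒▒▒▒
▒▒▒▒▒▒▒▒▒▒▒▒▒▒▒▒▒▒▒▒▒▒▒▒▒▒▒
▒▒▒▒▒▒▒▒▒▒▒▒▒▒▒▒▒▒▒▒▒▒▒▒▒▒▒
▒▒▒▒▒▒▒▒▒▒▒▒▒▒▒▒▒▒▒▒▒▒▒▒▒▒▒
▒▒▒▒▒▒▒▒▒▒▒▒▒▒▒▒▒▒▒▒▒▒▒▒▒▒▒
▓▓▓▓▓▓▓▓▓▓▓▓▓▓▓▓▓▓▓▓▓▓▓▓▓▓▓
▓▓▓▓▓▓▓▓▓▓▓▓▓▓▓▓▓▓▓▓▓▓▓▓▓▓▓
▓▓▓▓▓▓▓▓▓▓▓▓▓▓▓▓▓▓▓▓▓▓▓▓▓▓▓


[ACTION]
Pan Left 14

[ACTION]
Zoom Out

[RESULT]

                           
                           
                           
                           
                           
░░░░░░░░░░░░░░░░░░░░░░░░   
░░░░░░░░░░░░░░░░░░░░░░░░   
░░░░░░░░░░░░░░░░░░░░░░░░   
░░░░░░░░░░░░░░░░░░░░░░░░   
▒▒▒▒▒▒▒▒▒▒▒▒▒▒▒▒▒▒▒▒▒▒▒▒   
▒▒▒▒▒▒▒▒▒▒▒▒▒▒▒▒▒▒▒▒▒▒▒▒   
▒▒▒▒▒▒▒▒▒▒▒▒▒▒▒▒▒▒▒▒▒▒▒▒   
▒▒▒▒▒▒▒▒▒▒▒▒▒▒▒▒▒▒▒▒▒▒▒▒   
▓▓▓▓▓▓▓▓▓▓▓▓▓▓▓▓▓▓▓▓▓▓▓▓   
▓▓▓▓▓▓▓▓▓▓▓▓▓▓▓▓▓▓▓▓▓▓▓▓   
▓▓▓▓▓▓▓▓▓▓▓▓▓▓▓▓▓▓▓▓▓▓▓▓   
▓▓▓▓▓▓▓▓▓▓▓▓▓▓▓▓▓▓▓▓▓▓▓▓   
████████████████████████   
████████████████████████   
████████████████████████   
████████████████████████   
████████████████████████   
                           
                           
                           
                           
                           
                           
                           
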